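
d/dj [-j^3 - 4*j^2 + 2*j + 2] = -3*j^2 - 8*j + 2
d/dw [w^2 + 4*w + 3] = 2*w + 4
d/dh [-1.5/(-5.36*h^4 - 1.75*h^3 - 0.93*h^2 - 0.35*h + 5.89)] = (-32.16*h^3 - 7.875*h^2 - 2.79*h - 0.525)/(5.36*h^4 + 1.75*h^3 + 0.93*h^2 + 0.35*h - 5.89)^2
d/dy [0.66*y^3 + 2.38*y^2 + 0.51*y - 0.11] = 1.98*y^2 + 4.76*y + 0.51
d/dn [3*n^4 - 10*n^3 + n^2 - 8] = 2*n*(6*n^2 - 15*n + 1)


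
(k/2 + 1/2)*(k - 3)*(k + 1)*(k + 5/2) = k^4/2 + 3*k^3/4 - 15*k^2/4 - 31*k/4 - 15/4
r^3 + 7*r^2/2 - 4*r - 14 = (r - 2)*(r + 2)*(r + 7/2)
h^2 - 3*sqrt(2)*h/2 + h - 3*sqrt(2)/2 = (h + 1)*(h - 3*sqrt(2)/2)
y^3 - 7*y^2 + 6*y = y*(y - 6)*(y - 1)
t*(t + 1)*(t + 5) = t^3 + 6*t^2 + 5*t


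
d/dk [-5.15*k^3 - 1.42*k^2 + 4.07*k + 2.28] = -15.45*k^2 - 2.84*k + 4.07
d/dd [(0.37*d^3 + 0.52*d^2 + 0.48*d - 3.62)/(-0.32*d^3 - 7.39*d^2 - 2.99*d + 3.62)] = (-2.5679*d^4 - 1.9054*d^3 + 2.5354*d^2 - 49.7388*d - 9.0862)/(0.1024*d^6 + 4.7296*d^5 + 56.5257*d^4 + 41.8754*d^3 - 44.5635*d^2 - 21.6476*d + 13.1044)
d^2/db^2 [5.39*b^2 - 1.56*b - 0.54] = 10.7800000000000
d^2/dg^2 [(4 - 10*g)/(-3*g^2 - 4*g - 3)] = 4*(4*(3*g + 2)^2*(5*g - 2) - (45*g + 14)*(3*g^2 + 4*g + 3))/(3*g^2 + 4*g + 3)^3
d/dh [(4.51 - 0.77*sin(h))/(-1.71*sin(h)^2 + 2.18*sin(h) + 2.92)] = (-1.3167*sin(h)^2 + 15.4242*sin(h) - 12.0802)*cos(h)/(2.9241*sin(h)^4 - 7.4556*sin(h)^3 - 5.234*sin(h)^2 + 12.7312*sin(h) + 8.5264)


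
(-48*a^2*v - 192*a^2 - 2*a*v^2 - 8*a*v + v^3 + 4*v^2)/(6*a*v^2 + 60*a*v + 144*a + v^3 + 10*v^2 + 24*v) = (-8*a + v)/(v + 6)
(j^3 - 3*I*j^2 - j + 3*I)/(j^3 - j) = (j - 3*I)/j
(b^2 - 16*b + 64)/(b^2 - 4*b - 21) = (-b^2 + 16*b - 64)/(-b^2 + 4*b + 21)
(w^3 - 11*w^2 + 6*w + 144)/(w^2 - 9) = (w^2 - 14*w + 48)/(w - 3)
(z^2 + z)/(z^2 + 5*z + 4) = z/(z + 4)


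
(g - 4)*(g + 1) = g^2 - 3*g - 4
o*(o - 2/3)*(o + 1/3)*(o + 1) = o^4 + 2*o^3/3 - 5*o^2/9 - 2*o/9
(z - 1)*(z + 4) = z^2 + 3*z - 4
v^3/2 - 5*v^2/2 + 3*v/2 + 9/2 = (v/2 + 1/2)*(v - 3)^2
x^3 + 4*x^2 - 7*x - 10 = (x - 2)*(x + 1)*(x + 5)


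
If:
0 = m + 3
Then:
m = -3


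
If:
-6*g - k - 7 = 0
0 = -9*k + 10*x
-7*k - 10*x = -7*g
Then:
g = -112/103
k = -49/103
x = -441/1030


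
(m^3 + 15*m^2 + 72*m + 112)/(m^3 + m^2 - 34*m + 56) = (m^2 + 8*m + 16)/(m^2 - 6*m + 8)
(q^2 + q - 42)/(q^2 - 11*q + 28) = (q^2 + q - 42)/(q^2 - 11*q + 28)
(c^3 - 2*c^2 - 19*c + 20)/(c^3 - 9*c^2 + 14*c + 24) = (c^3 - 2*c^2 - 19*c + 20)/(c^3 - 9*c^2 + 14*c + 24)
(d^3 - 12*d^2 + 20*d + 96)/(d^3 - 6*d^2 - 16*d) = (d - 6)/d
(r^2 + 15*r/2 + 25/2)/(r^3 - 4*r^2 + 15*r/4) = 2*(2*r^2 + 15*r + 25)/(r*(4*r^2 - 16*r + 15))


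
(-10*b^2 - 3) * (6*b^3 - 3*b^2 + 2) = -60*b^5 + 30*b^4 - 18*b^3 - 11*b^2 - 6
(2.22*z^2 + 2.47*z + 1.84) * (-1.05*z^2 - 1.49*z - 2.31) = -2.331*z^4 - 5.9013*z^3 - 10.7405*z^2 - 8.4473*z - 4.2504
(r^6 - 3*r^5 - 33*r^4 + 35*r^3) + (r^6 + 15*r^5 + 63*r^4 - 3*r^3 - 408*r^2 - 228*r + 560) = 2*r^6 + 12*r^5 + 30*r^4 + 32*r^3 - 408*r^2 - 228*r + 560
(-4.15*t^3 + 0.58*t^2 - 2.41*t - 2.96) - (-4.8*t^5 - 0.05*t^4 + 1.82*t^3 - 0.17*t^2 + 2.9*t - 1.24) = 4.8*t^5 + 0.05*t^4 - 5.97*t^3 + 0.75*t^2 - 5.31*t - 1.72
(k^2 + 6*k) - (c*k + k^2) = -c*k + 6*k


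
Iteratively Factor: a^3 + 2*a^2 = (a)*(a^2 + 2*a) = a*(a + 2)*(a)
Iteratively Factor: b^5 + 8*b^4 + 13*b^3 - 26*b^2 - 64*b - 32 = (b + 4)*(b^4 + 4*b^3 - 3*b^2 - 14*b - 8) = (b - 2)*(b + 4)*(b^3 + 6*b^2 + 9*b + 4) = (b - 2)*(b + 4)^2*(b^2 + 2*b + 1) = (b - 2)*(b + 1)*(b + 4)^2*(b + 1)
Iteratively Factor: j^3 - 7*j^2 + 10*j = (j - 2)*(j^2 - 5*j) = j*(j - 2)*(j - 5)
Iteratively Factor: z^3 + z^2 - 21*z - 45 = (z + 3)*(z^2 - 2*z - 15) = (z + 3)^2*(z - 5)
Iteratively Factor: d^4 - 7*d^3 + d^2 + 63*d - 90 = (d + 3)*(d^3 - 10*d^2 + 31*d - 30) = (d - 2)*(d + 3)*(d^2 - 8*d + 15) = (d - 5)*(d - 2)*(d + 3)*(d - 3)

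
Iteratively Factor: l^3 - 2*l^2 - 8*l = (l - 4)*(l^2 + 2*l) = (l - 4)*(l + 2)*(l)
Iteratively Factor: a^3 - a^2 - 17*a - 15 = (a + 1)*(a^2 - 2*a - 15) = (a - 5)*(a + 1)*(a + 3)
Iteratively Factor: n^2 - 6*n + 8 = (n - 2)*(n - 4)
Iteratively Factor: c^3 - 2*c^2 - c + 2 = (c - 1)*(c^2 - c - 2) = (c - 2)*(c - 1)*(c + 1)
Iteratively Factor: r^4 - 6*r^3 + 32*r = (r - 4)*(r^3 - 2*r^2 - 8*r) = r*(r - 4)*(r^2 - 2*r - 8) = r*(r - 4)*(r + 2)*(r - 4)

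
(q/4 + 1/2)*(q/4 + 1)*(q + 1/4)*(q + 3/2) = q^4/16 + 31*q^3/64 + 151*q^2/128 + 65*q/64 + 3/16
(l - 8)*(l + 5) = l^2 - 3*l - 40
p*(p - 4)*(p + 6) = p^3 + 2*p^2 - 24*p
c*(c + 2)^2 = c^3 + 4*c^2 + 4*c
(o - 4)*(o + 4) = o^2 - 16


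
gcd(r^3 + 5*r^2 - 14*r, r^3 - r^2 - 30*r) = r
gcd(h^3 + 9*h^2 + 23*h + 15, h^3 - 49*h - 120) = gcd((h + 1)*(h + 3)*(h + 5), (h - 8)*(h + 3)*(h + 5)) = h^2 + 8*h + 15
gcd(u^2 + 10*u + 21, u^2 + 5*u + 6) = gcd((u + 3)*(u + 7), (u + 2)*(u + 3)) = u + 3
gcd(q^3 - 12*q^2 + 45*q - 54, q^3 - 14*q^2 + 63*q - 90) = q^2 - 9*q + 18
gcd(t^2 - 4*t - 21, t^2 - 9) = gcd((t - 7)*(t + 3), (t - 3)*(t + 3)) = t + 3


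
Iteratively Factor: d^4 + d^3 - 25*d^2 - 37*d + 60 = (d - 1)*(d^3 + 2*d^2 - 23*d - 60) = (d - 1)*(d + 4)*(d^2 - 2*d - 15) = (d - 5)*(d - 1)*(d + 4)*(d + 3)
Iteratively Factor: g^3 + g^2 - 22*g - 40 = (g - 5)*(g^2 + 6*g + 8) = (g - 5)*(g + 4)*(g + 2)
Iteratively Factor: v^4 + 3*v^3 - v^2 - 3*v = (v + 1)*(v^3 + 2*v^2 - 3*v) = (v - 1)*(v + 1)*(v^2 + 3*v) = v*(v - 1)*(v + 1)*(v + 3)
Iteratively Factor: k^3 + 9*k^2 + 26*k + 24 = (k + 4)*(k^2 + 5*k + 6) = (k + 3)*(k + 4)*(k + 2)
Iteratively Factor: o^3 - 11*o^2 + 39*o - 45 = (o - 3)*(o^2 - 8*o + 15) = (o - 3)^2*(o - 5)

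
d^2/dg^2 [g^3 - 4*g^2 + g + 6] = 6*g - 8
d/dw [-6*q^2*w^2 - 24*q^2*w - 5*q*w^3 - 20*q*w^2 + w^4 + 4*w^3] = -12*q^2*w - 24*q^2 - 15*q*w^2 - 40*q*w + 4*w^3 + 12*w^2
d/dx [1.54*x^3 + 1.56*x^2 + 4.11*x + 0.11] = 4.62*x^2 + 3.12*x + 4.11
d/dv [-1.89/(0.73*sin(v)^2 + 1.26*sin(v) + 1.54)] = (2.7594*sin(v) + 2.3814)*cos(v)/(0.73*sin(v)^2 + 1.26*sin(v) + 1.54)^2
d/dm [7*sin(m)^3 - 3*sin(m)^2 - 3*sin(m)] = 3*(7*sin(m)^2 - 2*sin(m) - 1)*cos(m)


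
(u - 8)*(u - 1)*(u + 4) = u^3 - 5*u^2 - 28*u + 32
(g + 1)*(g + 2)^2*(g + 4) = g^4 + 9*g^3 + 28*g^2 + 36*g + 16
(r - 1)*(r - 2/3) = r^2 - 5*r/3 + 2/3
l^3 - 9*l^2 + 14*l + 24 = (l - 6)*(l - 4)*(l + 1)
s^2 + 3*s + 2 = (s + 1)*(s + 2)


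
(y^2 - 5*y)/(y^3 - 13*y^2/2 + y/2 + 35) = 2*y/(2*y^2 - 3*y - 14)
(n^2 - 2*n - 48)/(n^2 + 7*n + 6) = (n - 8)/(n + 1)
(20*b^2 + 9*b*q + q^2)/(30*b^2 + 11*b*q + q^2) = (4*b + q)/(6*b + q)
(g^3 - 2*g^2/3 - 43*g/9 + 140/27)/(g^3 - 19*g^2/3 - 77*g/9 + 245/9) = (g - 4/3)/(g - 7)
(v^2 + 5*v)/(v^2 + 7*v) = (v + 5)/(v + 7)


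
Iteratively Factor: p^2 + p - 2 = (p + 2)*(p - 1)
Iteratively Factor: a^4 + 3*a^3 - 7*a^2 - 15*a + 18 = (a - 2)*(a^3 + 5*a^2 + 3*a - 9) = (a - 2)*(a + 3)*(a^2 + 2*a - 3) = (a - 2)*(a - 1)*(a + 3)*(a + 3)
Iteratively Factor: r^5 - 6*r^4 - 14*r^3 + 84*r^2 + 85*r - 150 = (r + 3)*(r^4 - 9*r^3 + 13*r^2 + 45*r - 50) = (r + 2)*(r + 3)*(r^3 - 11*r^2 + 35*r - 25) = (r - 1)*(r + 2)*(r + 3)*(r^2 - 10*r + 25) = (r - 5)*(r - 1)*(r + 2)*(r + 3)*(r - 5)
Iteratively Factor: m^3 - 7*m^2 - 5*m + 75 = (m + 3)*(m^2 - 10*m + 25) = (m - 5)*(m + 3)*(m - 5)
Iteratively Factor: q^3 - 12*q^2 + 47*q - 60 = (q - 4)*(q^2 - 8*q + 15) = (q - 5)*(q - 4)*(q - 3)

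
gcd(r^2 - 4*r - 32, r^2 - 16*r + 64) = r - 8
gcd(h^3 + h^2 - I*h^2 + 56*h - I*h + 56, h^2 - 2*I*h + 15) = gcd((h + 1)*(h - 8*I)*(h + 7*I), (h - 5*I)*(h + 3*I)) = 1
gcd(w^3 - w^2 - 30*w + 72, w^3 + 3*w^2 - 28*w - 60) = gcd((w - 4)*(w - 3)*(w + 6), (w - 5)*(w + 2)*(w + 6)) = w + 6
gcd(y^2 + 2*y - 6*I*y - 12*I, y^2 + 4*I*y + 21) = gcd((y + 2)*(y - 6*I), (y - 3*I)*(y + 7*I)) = 1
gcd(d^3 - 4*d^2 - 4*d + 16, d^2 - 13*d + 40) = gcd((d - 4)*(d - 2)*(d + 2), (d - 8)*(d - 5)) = 1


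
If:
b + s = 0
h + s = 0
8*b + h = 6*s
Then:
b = 0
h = 0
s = 0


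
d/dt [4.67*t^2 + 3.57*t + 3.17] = 9.34*t + 3.57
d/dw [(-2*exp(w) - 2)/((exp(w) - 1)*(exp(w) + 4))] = 2*(exp(2*w) + 2*exp(w) + 7)*exp(w)/(exp(4*w) + 6*exp(3*w) + exp(2*w) - 24*exp(w) + 16)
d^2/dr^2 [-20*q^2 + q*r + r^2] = 2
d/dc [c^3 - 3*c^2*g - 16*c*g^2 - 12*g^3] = 3*c^2 - 6*c*g - 16*g^2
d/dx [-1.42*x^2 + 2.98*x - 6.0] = 2.98 - 2.84*x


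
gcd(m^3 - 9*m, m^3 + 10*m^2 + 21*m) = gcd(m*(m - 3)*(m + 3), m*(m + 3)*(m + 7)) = m^2 + 3*m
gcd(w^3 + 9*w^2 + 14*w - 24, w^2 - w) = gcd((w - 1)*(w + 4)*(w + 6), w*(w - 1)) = w - 1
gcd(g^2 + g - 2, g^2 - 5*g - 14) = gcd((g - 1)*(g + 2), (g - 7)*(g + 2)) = g + 2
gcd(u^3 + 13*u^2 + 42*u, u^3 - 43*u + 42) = u + 7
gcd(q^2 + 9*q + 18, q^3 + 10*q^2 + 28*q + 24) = q + 6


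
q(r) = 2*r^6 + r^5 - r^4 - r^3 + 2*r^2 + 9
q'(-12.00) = -2875872.00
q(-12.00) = 5704425.00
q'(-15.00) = -8846610.00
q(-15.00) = 21975084.00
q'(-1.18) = -20.08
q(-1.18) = 14.60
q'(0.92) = 9.52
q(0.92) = 11.07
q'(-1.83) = -183.06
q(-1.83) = 65.20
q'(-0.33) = -1.49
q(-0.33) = 9.24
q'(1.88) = 314.62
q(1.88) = 108.72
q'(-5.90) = -79038.75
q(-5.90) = 76284.09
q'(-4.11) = -12435.81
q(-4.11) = 8294.19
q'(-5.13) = -38731.73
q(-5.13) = 32404.21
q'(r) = 12*r^5 + 5*r^4 - 4*r^3 - 3*r^2 + 4*r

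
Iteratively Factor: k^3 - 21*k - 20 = (k + 1)*(k^2 - k - 20) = (k + 1)*(k + 4)*(k - 5)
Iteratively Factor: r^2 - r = (r - 1)*(r)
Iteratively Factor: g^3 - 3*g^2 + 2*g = (g)*(g^2 - 3*g + 2) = g*(g - 1)*(g - 2)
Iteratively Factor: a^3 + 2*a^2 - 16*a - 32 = (a + 2)*(a^2 - 16) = (a - 4)*(a + 2)*(a + 4)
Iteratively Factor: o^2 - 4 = (o + 2)*(o - 2)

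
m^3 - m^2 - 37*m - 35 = (m - 7)*(m + 1)*(m + 5)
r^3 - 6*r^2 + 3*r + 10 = (r - 5)*(r - 2)*(r + 1)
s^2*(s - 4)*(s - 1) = s^4 - 5*s^3 + 4*s^2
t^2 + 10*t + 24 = (t + 4)*(t + 6)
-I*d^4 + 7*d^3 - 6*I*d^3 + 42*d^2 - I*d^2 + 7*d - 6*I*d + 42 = (d + 6)*(d - I)*(d + 7*I)*(-I*d + 1)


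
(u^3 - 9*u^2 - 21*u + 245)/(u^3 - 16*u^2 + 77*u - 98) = (u + 5)/(u - 2)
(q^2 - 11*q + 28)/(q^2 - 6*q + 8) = (q - 7)/(q - 2)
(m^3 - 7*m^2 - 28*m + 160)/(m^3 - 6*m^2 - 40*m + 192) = (m + 5)/(m + 6)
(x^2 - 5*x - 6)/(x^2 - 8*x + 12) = (x + 1)/(x - 2)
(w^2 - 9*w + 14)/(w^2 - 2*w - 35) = (w - 2)/(w + 5)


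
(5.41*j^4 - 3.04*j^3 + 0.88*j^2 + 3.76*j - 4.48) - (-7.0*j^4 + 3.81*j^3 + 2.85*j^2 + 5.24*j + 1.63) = 12.41*j^4 - 6.85*j^3 - 1.97*j^2 - 1.48*j - 6.11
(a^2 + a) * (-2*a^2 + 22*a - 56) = -2*a^4 + 20*a^3 - 34*a^2 - 56*a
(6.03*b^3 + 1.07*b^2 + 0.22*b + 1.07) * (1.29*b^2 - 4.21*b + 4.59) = 7.7787*b^5 - 24.006*b^4 + 23.4568*b^3 + 5.3654*b^2 - 3.4949*b + 4.9113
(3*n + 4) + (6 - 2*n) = n + 10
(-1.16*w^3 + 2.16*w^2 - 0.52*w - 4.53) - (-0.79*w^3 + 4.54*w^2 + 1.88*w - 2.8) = -0.37*w^3 - 2.38*w^2 - 2.4*w - 1.73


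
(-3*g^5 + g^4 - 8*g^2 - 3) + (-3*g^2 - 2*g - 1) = -3*g^5 + g^4 - 11*g^2 - 2*g - 4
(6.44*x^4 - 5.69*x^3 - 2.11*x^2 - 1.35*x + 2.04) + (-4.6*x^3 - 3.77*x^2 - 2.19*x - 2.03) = 6.44*x^4 - 10.29*x^3 - 5.88*x^2 - 3.54*x + 0.0100000000000002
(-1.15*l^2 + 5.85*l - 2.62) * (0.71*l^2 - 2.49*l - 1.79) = -0.8165*l^4 + 7.017*l^3 - 14.3682*l^2 - 3.9477*l + 4.6898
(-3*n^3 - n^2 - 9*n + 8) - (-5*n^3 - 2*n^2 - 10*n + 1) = 2*n^3 + n^2 + n + 7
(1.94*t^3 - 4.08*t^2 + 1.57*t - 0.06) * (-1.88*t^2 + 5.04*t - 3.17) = -3.6472*t^5 + 17.448*t^4 - 29.6646*t^3 + 20.9592*t^2 - 5.2793*t + 0.1902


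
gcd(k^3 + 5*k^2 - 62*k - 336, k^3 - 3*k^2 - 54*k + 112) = k^2 - k - 56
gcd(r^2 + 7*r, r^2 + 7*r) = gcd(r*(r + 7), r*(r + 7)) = r^2 + 7*r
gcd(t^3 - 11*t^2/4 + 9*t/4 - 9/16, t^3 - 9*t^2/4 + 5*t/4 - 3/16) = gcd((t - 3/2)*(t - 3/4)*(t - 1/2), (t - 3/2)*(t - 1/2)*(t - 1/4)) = t^2 - 2*t + 3/4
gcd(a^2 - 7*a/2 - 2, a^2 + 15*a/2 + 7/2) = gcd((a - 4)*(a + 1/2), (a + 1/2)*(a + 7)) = a + 1/2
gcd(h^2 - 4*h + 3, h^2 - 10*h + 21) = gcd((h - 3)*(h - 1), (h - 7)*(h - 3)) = h - 3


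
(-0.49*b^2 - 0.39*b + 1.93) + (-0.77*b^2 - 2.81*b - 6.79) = -1.26*b^2 - 3.2*b - 4.86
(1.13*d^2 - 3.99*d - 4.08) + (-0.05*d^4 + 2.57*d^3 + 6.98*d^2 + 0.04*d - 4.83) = -0.05*d^4 + 2.57*d^3 + 8.11*d^2 - 3.95*d - 8.91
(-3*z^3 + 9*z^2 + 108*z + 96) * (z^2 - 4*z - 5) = -3*z^5 + 21*z^4 + 87*z^3 - 381*z^2 - 924*z - 480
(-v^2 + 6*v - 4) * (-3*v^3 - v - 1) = 3*v^5 - 18*v^4 + 13*v^3 - 5*v^2 - 2*v + 4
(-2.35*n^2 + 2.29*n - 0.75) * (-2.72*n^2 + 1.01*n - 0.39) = 6.392*n^4 - 8.6023*n^3 + 5.2694*n^2 - 1.6506*n + 0.2925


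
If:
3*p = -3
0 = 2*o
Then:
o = 0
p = -1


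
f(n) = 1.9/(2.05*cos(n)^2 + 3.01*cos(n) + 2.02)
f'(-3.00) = 0.26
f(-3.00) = 1.81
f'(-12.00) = 0.18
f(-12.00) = 0.32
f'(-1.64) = -1.56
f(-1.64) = 1.04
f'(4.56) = -1.73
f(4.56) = 1.18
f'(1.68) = 1.64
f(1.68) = 1.11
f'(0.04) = 0.01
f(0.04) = 0.27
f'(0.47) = 0.14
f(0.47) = 0.30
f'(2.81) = -0.53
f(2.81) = 1.89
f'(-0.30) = -0.08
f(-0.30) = 0.28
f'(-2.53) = 0.44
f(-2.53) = 2.04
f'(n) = 1.9*(4.1*sin(n)*cos(n) + 3.01*sin(n))/(2.05*cos(n)^2 + 3.01*cos(n) + 2.02)^2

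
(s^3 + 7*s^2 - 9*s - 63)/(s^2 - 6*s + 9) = (s^2 + 10*s + 21)/(s - 3)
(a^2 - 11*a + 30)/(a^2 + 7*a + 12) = (a^2 - 11*a + 30)/(a^2 + 7*a + 12)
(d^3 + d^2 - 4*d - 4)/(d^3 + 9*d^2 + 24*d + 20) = (d^2 - d - 2)/(d^2 + 7*d + 10)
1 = 1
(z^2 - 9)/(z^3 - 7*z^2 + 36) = (z + 3)/(z^2 - 4*z - 12)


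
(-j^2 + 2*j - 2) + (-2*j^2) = -3*j^2 + 2*j - 2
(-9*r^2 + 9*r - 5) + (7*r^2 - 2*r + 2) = -2*r^2 + 7*r - 3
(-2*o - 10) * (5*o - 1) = -10*o^2 - 48*o + 10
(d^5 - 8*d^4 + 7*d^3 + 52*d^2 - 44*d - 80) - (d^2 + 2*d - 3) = d^5 - 8*d^4 + 7*d^3 + 51*d^2 - 46*d - 77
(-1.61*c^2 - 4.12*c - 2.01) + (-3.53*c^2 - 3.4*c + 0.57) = -5.14*c^2 - 7.52*c - 1.44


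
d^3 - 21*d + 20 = (d - 4)*(d - 1)*(d + 5)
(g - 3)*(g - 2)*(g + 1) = g^3 - 4*g^2 + g + 6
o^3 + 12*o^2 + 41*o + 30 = (o + 1)*(o + 5)*(o + 6)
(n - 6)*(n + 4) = n^2 - 2*n - 24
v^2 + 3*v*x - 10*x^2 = (v - 2*x)*(v + 5*x)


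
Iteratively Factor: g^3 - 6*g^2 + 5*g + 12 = (g - 3)*(g^2 - 3*g - 4) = (g - 3)*(g + 1)*(g - 4)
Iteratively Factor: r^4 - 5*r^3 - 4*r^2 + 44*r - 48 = (r - 2)*(r^3 - 3*r^2 - 10*r + 24) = (r - 4)*(r - 2)*(r^2 + r - 6) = (r - 4)*(r - 2)^2*(r + 3)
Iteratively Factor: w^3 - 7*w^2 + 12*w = (w - 3)*(w^2 - 4*w) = (w - 4)*(w - 3)*(w)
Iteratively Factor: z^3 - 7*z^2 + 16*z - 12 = (z - 2)*(z^2 - 5*z + 6) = (z - 2)^2*(z - 3)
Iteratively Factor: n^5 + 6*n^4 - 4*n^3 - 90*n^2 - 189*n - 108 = (n + 1)*(n^4 + 5*n^3 - 9*n^2 - 81*n - 108) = (n + 1)*(n + 3)*(n^3 + 2*n^2 - 15*n - 36) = (n + 1)*(n + 3)^2*(n^2 - n - 12) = (n + 1)*(n + 3)^3*(n - 4)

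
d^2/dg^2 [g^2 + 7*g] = 2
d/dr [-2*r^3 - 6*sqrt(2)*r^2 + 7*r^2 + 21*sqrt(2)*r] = -6*r^2 - 12*sqrt(2)*r + 14*r + 21*sqrt(2)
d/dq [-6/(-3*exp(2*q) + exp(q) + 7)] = (6 - 36*exp(q))*exp(q)/(-3*exp(2*q) + exp(q) + 7)^2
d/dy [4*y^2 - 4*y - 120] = 8*y - 4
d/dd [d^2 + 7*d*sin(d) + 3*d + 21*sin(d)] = 7*d*cos(d) + 2*d + 7*sin(d) + 21*cos(d) + 3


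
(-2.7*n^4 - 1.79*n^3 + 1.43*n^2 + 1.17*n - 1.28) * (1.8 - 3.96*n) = 10.692*n^5 + 2.2284*n^4 - 8.8848*n^3 - 2.0592*n^2 + 7.1748*n - 2.304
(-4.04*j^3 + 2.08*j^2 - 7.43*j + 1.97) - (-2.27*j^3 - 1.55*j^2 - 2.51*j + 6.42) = -1.77*j^3 + 3.63*j^2 - 4.92*j - 4.45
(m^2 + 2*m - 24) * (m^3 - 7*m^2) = m^5 - 5*m^4 - 38*m^3 + 168*m^2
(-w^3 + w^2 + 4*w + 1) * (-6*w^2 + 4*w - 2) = 6*w^5 - 10*w^4 - 18*w^3 + 8*w^2 - 4*w - 2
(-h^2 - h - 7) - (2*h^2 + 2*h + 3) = -3*h^2 - 3*h - 10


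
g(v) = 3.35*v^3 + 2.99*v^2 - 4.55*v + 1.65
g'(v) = 10.05*v^2 + 5.98*v - 4.55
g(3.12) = 118.30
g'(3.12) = 111.94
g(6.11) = 849.60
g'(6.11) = 407.18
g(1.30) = 8.15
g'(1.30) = 20.21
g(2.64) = 72.12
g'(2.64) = 81.28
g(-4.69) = -256.83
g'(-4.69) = 188.46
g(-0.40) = 3.73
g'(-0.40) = -5.33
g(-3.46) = -85.57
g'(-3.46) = 95.07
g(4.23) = 289.45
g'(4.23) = 200.57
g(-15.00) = -10563.60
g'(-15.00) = 2167.00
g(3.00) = 105.36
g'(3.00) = 103.84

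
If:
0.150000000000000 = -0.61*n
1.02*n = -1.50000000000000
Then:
No Solution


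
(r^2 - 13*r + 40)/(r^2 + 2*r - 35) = (r - 8)/(r + 7)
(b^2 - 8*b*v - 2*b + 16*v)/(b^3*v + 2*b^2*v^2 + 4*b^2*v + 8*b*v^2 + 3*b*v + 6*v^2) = (b^2 - 8*b*v - 2*b + 16*v)/(v*(b^3 + 2*b^2*v + 4*b^2 + 8*b*v + 3*b + 6*v))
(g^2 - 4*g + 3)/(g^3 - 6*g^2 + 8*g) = (g^2 - 4*g + 3)/(g*(g^2 - 6*g + 8))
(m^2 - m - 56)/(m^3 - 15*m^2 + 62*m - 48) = (m + 7)/(m^2 - 7*m + 6)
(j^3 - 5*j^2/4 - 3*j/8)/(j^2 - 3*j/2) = j + 1/4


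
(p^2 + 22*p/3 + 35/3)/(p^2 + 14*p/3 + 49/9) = 3*(p + 5)/(3*p + 7)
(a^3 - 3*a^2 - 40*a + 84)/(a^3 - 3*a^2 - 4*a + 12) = (a^2 - a - 42)/(a^2 - a - 6)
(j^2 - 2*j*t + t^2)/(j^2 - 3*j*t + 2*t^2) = (-j + t)/(-j + 2*t)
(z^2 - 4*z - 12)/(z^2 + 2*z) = (z - 6)/z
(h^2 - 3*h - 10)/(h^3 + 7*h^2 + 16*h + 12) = (h - 5)/(h^2 + 5*h + 6)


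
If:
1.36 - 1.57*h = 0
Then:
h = 0.87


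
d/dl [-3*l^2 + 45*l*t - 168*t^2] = -6*l + 45*t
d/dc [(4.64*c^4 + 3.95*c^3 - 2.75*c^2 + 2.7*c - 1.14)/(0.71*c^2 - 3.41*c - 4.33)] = (6.5888*c^5 - 44.6627*c^4 - 107.3038*c^3 - 43.85*c^2 + 25.4338*c - 15.5784)/(0.5041*c^4 - 4.8422*c^3 + 5.4795*c^2 + 29.5306*c + 18.7489)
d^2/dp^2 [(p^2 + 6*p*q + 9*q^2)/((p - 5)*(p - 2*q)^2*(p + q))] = 2*((p - 5)^2*(p - 2*q)^2*(p + q)^2 - 2*(p - 5)^2*(p - 2*q)^2*(p + q)*(p + 3*q) + (p - 5)^2*(p - 2*q)^2*(p^2 + 6*p*q + 9*q^2) - 4*(p - 5)^2*(p - 2*q)*(p + q)^2*(p + 3*q) + 2*(p - 5)^2*(p - 2*q)*(p + q)*(p^2 + 6*p*q + 9*q^2) + 3*(p - 5)^2*(p + q)^2*(p^2 + 6*p*q + 9*q^2) - 2*(p - 5)*(p - 2*q)^2*(p + q)^2*(p + 3*q) + (p - 5)*(p - 2*q)^2*(p + q)*(p^2 + 6*p*q + 9*q^2) + 2*(p - 5)*(p - 2*q)*(p + q)^2*(p^2 + 6*p*q + 9*q^2) + (p - 2*q)^2*(p + q)^2*(p^2 + 6*p*q + 9*q^2))/((p - 5)^3*(p - 2*q)^4*(p + q)^3)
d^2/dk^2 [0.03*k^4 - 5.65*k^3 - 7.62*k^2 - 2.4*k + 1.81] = 0.36*k^2 - 33.9*k - 15.24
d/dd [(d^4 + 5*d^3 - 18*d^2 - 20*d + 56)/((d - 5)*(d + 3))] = (2*d^5 - d^4 - 80*d^3 - 169*d^2 + 428*d + 412)/(d^4 - 4*d^3 - 26*d^2 + 60*d + 225)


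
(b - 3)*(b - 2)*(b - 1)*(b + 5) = b^4 - b^3 - 19*b^2 + 49*b - 30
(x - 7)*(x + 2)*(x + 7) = x^3 + 2*x^2 - 49*x - 98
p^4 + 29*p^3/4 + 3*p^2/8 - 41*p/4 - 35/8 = (p - 5/4)*(p + 1/2)*(p + 1)*(p + 7)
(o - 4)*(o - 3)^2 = o^3 - 10*o^2 + 33*o - 36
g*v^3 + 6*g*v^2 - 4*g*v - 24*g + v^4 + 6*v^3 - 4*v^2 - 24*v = (g + v)*(v - 2)*(v + 2)*(v + 6)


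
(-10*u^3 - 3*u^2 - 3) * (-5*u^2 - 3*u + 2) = 50*u^5 + 45*u^4 - 11*u^3 + 9*u^2 + 9*u - 6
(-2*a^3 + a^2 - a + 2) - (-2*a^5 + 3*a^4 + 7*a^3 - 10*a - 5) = 2*a^5 - 3*a^4 - 9*a^3 + a^2 + 9*a + 7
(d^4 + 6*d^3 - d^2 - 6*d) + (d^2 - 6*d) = d^4 + 6*d^3 - 12*d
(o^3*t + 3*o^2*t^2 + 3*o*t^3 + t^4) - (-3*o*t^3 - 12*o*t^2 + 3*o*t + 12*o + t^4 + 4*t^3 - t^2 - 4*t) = o^3*t + 3*o^2*t^2 + 6*o*t^3 + 12*o*t^2 - 3*o*t - 12*o - 4*t^3 + t^2 + 4*t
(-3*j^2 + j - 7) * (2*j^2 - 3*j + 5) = -6*j^4 + 11*j^3 - 32*j^2 + 26*j - 35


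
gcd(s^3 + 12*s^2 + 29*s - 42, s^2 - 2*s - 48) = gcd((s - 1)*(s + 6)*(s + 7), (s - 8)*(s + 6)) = s + 6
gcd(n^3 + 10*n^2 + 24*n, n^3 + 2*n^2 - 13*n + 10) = 1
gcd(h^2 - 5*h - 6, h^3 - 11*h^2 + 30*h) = h - 6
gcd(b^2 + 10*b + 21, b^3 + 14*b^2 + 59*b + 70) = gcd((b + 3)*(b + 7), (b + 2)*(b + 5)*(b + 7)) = b + 7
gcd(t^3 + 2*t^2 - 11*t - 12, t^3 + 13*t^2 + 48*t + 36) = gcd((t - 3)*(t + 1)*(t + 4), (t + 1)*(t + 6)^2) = t + 1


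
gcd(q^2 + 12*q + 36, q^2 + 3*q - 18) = q + 6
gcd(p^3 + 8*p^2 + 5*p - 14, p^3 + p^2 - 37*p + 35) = p^2 + 6*p - 7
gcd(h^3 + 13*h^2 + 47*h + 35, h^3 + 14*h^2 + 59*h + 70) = h^2 + 12*h + 35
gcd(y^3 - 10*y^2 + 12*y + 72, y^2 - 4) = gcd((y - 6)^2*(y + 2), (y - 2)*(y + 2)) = y + 2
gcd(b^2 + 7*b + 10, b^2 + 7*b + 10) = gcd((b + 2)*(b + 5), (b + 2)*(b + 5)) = b^2 + 7*b + 10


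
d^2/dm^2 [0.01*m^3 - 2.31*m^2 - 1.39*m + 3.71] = 0.06*m - 4.62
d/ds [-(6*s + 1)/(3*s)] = 1/(3*s^2)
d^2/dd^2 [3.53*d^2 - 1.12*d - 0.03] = 7.06000000000000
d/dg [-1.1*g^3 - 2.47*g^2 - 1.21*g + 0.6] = -3.3*g^2 - 4.94*g - 1.21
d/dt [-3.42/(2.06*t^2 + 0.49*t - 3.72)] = (14.0904*t + 1.6758)/(2.06*t^2 + 0.49*t - 3.72)^2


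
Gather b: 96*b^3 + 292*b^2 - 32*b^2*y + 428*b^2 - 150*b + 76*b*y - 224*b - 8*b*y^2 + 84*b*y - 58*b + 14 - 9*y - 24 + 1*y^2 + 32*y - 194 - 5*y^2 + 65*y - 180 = 96*b^3 + b^2*(720 - 32*y) + b*(-8*y^2 + 160*y - 432) - 4*y^2 + 88*y - 384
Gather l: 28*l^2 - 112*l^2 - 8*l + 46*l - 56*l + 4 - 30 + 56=-84*l^2 - 18*l + 30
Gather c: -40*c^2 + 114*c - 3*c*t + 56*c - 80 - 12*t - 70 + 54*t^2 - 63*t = -40*c^2 + c*(170 - 3*t) + 54*t^2 - 75*t - 150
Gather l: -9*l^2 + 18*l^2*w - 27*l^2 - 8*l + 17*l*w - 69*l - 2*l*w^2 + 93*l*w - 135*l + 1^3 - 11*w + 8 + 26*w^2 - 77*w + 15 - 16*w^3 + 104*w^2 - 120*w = l^2*(18*w - 36) + l*(-2*w^2 + 110*w - 212) - 16*w^3 + 130*w^2 - 208*w + 24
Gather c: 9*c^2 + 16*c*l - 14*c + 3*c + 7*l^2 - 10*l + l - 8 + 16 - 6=9*c^2 + c*(16*l - 11) + 7*l^2 - 9*l + 2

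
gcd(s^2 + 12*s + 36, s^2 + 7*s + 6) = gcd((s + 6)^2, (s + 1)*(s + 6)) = s + 6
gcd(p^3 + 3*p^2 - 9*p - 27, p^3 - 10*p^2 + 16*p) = 1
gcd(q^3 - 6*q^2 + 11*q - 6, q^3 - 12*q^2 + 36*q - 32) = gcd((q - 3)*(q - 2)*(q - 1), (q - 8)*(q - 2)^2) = q - 2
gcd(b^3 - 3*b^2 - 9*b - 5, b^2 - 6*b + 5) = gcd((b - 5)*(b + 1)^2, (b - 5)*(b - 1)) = b - 5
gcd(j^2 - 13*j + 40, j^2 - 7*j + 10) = j - 5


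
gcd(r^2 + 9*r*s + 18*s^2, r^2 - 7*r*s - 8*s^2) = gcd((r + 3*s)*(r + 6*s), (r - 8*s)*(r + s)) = 1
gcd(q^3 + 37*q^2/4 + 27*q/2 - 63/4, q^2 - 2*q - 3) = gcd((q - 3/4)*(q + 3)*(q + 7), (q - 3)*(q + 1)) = 1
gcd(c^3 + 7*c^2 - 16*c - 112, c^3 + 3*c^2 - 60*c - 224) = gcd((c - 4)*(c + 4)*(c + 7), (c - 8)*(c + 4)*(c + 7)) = c^2 + 11*c + 28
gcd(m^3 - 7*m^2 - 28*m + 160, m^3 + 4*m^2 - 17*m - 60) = m^2 + m - 20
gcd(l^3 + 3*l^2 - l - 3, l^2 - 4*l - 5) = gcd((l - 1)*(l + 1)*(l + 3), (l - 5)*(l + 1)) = l + 1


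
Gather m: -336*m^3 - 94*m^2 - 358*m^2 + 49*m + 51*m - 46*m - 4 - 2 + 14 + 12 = -336*m^3 - 452*m^2 + 54*m + 20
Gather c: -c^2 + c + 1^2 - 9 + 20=-c^2 + c + 12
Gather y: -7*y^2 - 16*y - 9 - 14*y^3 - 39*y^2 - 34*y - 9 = -14*y^3 - 46*y^2 - 50*y - 18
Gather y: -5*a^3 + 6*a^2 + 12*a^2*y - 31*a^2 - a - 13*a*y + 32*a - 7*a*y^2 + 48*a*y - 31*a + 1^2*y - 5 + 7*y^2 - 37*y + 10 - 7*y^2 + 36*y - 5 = -5*a^3 - 25*a^2 - 7*a*y^2 + y*(12*a^2 + 35*a)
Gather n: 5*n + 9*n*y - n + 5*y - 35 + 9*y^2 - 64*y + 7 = n*(9*y + 4) + 9*y^2 - 59*y - 28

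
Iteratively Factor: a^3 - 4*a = (a - 2)*(a^2 + 2*a) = a*(a - 2)*(a + 2)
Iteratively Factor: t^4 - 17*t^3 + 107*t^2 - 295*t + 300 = (t - 4)*(t^3 - 13*t^2 + 55*t - 75) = (t - 5)*(t - 4)*(t^2 - 8*t + 15) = (t - 5)*(t - 4)*(t - 3)*(t - 5)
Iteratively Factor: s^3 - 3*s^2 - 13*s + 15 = (s - 1)*(s^2 - 2*s - 15) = (s - 5)*(s - 1)*(s + 3)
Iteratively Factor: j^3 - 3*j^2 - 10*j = (j - 5)*(j^2 + 2*j) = j*(j - 5)*(j + 2)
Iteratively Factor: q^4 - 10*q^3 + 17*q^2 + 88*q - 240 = (q + 3)*(q^3 - 13*q^2 + 56*q - 80) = (q - 4)*(q + 3)*(q^2 - 9*q + 20) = (q - 4)^2*(q + 3)*(q - 5)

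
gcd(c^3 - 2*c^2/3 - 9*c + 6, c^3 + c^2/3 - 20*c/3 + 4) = c^2 + 7*c/3 - 2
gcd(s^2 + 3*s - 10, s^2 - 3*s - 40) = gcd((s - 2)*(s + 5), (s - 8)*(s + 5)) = s + 5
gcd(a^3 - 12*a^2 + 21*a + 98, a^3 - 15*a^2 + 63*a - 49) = a^2 - 14*a + 49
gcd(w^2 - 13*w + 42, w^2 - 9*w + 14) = w - 7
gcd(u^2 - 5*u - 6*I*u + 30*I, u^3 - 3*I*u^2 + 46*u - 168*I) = u - 6*I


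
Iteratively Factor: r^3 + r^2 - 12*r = (r)*(r^2 + r - 12) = r*(r - 3)*(r + 4)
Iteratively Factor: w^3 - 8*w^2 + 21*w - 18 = (w - 3)*(w^2 - 5*w + 6) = (w - 3)*(w - 2)*(w - 3)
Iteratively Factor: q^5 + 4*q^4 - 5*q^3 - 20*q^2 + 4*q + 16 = (q + 1)*(q^4 + 3*q^3 - 8*q^2 - 12*q + 16) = (q + 1)*(q + 4)*(q^3 - q^2 - 4*q + 4) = (q + 1)*(q + 2)*(q + 4)*(q^2 - 3*q + 2) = (q - 1)*(q + 1)*(q + 2)*(q + 4)*(q - 2)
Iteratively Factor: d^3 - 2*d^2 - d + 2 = (d - 2)*(d^2 - 1) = (d - 2)*(d + 1)*(d - 1)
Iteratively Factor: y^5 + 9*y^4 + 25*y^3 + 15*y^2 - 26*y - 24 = (y + 2)*(y^4 + 7*y^3 + 11*y^2 - 7*y - 12) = (y + 2)*(y + 4)*(y^3 + 3*y^2 - y - 3) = (y + 1)*(y + 2)*(y + 4)*(y^2 + 2*y - 3) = (y + 1)*(y + 2)*(y + 3)*(y + 4)*(y - 1)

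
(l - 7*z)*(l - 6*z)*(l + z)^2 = l^4 - 11*l^3*z + 17*l^2*z^2 + 71*l*z^3 + 42*z^4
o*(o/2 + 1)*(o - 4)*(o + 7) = o^4/2 + 5*o^3/2 - 11*o^2 - 28*o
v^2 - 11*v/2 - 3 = (v - 6)*(v + 1/2)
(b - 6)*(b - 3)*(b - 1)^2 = b^4 - 11*b^3 + 37*b^2 - 45*b + 18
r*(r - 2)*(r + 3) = r^3 + r^2 - 6*r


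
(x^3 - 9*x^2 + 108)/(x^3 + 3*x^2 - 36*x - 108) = (x - 6)/(x + 6)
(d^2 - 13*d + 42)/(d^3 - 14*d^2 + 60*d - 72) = (d - 7)/(d^2 - 8*d + 12)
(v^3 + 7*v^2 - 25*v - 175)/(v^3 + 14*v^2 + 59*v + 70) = (v - 5)/(v + 2)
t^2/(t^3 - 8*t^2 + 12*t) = t/(t^2 - 8*t + 12)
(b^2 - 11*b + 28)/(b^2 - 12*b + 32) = (b - 7)/(b - 8)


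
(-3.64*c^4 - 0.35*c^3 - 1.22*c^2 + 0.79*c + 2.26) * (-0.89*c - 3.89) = 3.2396*c^5 + 14.4711*c^4 + 2.4473*c^3 + 4.0427*c^2 - 5.0845*c - 8.7914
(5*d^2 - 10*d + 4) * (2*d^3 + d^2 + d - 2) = 10*d^5 - 15*d^4 + 3*d^3 - 16*d^2 + 24*d - 8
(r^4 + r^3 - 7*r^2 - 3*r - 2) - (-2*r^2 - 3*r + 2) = r^4 + r^3 - 5*r^2 - 4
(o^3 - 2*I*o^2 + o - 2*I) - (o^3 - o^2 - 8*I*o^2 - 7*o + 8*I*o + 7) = o^2 + 6*I*o^2 + 8*o - 8*I*o - 7 - 2*I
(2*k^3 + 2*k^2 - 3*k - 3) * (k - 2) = 2*k^4 - 2*k^3 - 7*k^2 + 3*k + 6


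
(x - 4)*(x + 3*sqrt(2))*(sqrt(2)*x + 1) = sqrt(2)*x^3 - 4*sqrt(2)*x^2 + 7*x^2 - 28*x + 3*sqrt(2)*x - 12*sqrt(2)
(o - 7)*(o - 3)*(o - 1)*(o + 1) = o^4 - 10*o^3 + 20*o^2 + 10*o - 21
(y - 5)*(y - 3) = y^2 - 8*y + 15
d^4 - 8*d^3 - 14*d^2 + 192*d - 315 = (d - 7)*(d - 3)^2*(d + 5)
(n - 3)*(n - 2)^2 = n^3 - 7*n^2 + 16*n - 12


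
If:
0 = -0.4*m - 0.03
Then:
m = -0.08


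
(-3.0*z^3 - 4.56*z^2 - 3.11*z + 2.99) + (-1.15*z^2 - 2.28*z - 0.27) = -3.0*z^3 - 5.71*z^2 - 5.39*z + 2.72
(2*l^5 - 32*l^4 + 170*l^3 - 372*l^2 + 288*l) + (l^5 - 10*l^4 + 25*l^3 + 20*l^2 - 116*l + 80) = 3*l^5 - 42*l^4 + 195*l^3 - 352*l^2 + 172*l + 80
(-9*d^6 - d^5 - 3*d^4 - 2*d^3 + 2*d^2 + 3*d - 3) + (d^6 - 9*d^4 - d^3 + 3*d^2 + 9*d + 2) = -8*d^6 - d^5 - 12*d^4 - 3*d^3 + 5*d^2 + 12*d - 1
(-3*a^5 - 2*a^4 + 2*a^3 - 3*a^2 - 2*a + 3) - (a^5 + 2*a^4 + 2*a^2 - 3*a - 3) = -4*a^5 - 4*a^4 + 2*a^3 - 5*a^2 + a + 6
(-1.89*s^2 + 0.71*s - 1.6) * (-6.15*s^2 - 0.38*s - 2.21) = 11.6235*s^4 - 3.6483*s^3 + 13.7471*s^2 - 0.9611*s + 3.536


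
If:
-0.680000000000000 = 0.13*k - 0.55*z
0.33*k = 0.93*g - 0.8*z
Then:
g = 2.36145574855252*z - 1.8560794044665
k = 4.23076923076923*z - 5.23076923076923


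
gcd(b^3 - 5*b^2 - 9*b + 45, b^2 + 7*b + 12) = b + 3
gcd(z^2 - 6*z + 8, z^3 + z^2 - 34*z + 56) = z^2 - 6*z + 8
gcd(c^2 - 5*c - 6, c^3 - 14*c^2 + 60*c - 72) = c - 6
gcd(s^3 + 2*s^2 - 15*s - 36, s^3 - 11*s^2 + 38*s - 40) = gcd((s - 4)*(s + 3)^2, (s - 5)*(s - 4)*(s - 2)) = s - 4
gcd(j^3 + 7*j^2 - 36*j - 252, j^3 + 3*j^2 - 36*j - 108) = j^2 - 36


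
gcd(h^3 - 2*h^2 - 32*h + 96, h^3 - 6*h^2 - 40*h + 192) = h^2 + 2*h - 24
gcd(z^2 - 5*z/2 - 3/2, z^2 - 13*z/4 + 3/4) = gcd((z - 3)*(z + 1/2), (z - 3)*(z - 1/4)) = z - 3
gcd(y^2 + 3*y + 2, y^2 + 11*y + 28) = 1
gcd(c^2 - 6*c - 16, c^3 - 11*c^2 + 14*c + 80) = c^2 - 6*c - 16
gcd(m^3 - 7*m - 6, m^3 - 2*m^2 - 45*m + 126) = m - 3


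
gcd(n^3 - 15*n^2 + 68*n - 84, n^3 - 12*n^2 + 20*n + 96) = n - 6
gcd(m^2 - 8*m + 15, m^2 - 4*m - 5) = m - 5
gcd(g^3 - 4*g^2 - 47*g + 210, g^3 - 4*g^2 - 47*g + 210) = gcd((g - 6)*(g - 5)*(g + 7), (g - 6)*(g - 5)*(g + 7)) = g^3 - 4*g^2 - 47*g + 210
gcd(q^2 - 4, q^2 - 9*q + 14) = q - 2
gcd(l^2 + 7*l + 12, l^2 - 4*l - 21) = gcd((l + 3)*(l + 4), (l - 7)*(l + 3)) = l + 3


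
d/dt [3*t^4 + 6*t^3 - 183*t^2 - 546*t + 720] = 12*t^3 + 18*t^2 - 366*t - 546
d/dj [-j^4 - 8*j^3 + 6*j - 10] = -4*j^3 - 24*j^2 + 6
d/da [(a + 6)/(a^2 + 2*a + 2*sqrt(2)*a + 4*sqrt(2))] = (a^2 + 2*a + 2*sqrt(2)*a - 2*(a + 6)*(a + 1 + sqrt(2)) + 4*sqrt(2))/(a^2 + 2*a + 2*sqrt(2)*a + 4*sqrt(2))^2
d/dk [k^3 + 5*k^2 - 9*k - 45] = 3*k^2 + 10*k - 9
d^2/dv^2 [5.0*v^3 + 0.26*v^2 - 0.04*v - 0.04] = 30.0*v + 0.52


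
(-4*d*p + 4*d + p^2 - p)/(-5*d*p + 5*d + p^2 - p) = (-4*d + p)/(-5*d + p)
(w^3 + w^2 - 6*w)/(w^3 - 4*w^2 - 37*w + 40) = w*(w^2 + w - 6)/(w^3 - 4*w^2 - 37*w + 40)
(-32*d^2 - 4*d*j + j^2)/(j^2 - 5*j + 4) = (-32*d^2 - 4*d*j + j^2)/(j^2 - 5*j + 4)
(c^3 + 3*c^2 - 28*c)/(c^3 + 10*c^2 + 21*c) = (c - 4)/(c + 3)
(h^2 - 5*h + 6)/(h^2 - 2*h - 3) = (h - 2)/(h + 1)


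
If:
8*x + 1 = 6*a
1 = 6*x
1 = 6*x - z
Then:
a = 7/18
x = 1/6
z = 0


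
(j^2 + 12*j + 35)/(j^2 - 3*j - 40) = (j + 7)/(j - 8)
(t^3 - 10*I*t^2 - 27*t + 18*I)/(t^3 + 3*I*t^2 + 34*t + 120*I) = (t^2 - 4*I*t - 3)/(t^2 + 9*I*t - 20)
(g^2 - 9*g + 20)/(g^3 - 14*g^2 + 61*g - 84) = (g - 5)/(g^2 - 10*g + 21)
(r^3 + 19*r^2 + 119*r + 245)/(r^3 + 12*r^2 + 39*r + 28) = (r^2 + 12*r + 35)/(r^2 + 5*r + 4)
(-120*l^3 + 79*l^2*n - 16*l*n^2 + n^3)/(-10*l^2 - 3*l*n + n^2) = (24*l^2 - 11*l*n + n^2)/(2*l + n)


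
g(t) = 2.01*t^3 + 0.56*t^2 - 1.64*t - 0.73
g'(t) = 6.03*t^2 + 1.12*t - 1.64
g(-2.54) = -25.89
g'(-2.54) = 34.42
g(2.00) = 14.31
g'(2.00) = 24.72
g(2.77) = 41.74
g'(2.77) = 47.73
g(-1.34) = -2.36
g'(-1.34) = 7.69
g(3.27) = 70.18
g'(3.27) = 66.50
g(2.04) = 15.32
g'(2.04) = 25.74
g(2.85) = 45.67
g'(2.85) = 50.53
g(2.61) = 34.54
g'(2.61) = 42.36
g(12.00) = 3533.51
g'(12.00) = 880.12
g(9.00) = 1495.16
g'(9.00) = 496.87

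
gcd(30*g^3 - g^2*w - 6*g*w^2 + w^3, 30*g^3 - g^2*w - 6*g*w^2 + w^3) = 30*g^3 - g^2*w - 6*g*w^2 + w^3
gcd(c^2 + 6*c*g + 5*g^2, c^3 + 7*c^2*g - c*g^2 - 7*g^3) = c + g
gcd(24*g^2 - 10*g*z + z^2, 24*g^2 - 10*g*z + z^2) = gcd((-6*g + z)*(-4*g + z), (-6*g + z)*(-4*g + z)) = 24*g^2 - 10*g*z + z^2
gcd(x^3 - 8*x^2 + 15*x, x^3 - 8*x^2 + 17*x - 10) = x - 5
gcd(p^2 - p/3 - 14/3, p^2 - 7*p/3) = p - 7/3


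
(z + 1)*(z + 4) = z^2 + 5*z + 4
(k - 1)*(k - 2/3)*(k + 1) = k^3 - 2*k^2/3 - k + 2/3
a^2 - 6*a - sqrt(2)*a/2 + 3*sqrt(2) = (a - 6)*(a - sqrt(2)/2)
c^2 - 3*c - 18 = (c - 6)*(c + 3)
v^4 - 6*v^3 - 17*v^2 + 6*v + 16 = (v - 8)*(v - 1)*(v + 1)*(v + 2)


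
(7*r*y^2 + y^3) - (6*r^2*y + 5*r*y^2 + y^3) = -6*r^2*y + 2*r*y^2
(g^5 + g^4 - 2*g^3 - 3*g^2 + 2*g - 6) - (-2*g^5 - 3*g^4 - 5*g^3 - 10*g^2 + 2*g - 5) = 3*g^5 + 4*g^4 + 3*g^3 + 7*g^2 - 1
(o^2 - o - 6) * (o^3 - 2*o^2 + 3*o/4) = o^5 - 3*o^4 - 13*o^3/4 + 45*o^2/4 - 9*o/2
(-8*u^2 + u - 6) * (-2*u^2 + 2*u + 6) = 16*u^4 - 18*u^3 - 34*u^2 - 6*u - 36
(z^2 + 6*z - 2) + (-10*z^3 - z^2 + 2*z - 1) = -10*z^3 + 8*z - 3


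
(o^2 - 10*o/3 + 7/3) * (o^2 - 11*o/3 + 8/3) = o^4 - 7*o^3 + 155*o^2/9 - 157*o/9 + 56/9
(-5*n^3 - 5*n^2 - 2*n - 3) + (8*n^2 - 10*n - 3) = -5*n^3 + 3*n^2 - 12*n - 6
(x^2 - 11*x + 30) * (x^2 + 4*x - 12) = x^4 - 7*x^3 - 26*x^2 + 252*x - 360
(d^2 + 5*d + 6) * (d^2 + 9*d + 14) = d^4 + 14*d^3 + 65*d^2 + 124*d + 84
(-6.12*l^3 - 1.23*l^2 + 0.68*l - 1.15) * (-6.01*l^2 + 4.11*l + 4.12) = 36.7812*l^5 - 17.7609*l^4 - 34.3565*l^3 + 4.6387*l^2 - 1.9249*l - 4.738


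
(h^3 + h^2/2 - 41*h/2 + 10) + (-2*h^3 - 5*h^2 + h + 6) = -h^3 - 9*h^2/2 - 39*h/2 + 16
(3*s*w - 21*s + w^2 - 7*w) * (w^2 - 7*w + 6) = 3*s*w^3 - 42*s*w^2 + 165*s*w - 126*s + w^4 - 14*w^3 + 55*w^2 - 42*w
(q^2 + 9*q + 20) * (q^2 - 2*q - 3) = q^4 + 7*q^3 - q^2 - 67*q - 60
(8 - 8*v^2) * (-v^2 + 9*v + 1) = 8*v^4 - 72*v^3 - 16*v^2 + 72*v + 8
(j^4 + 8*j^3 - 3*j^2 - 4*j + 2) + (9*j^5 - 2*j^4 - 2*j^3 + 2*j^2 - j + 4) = 9*j^5 - j^4 + 6*j^3 - j^2 - 5*j + 6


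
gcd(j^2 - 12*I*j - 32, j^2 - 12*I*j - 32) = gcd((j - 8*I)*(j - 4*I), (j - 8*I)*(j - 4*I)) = j^2 - 12*I*j - 32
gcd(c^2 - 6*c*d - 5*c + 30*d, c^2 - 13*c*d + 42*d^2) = c - 6*d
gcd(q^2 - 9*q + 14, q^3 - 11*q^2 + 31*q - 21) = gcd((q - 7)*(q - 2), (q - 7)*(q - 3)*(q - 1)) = q - 7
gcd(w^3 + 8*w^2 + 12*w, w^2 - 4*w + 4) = 1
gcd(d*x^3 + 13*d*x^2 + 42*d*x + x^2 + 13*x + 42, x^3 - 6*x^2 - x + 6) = 1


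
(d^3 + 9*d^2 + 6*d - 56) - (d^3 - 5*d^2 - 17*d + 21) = 14*d^2 + 23*d - 77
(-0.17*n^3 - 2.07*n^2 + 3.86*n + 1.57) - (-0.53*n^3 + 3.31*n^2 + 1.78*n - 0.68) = 0.36*n^3 - 5.38*n^2 + 2.08*n + 2.25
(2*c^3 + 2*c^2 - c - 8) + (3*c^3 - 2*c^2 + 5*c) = 5*c^3 + 4*c - 8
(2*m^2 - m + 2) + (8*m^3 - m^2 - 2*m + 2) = 8*m^3 + m^2 - 3*m + 4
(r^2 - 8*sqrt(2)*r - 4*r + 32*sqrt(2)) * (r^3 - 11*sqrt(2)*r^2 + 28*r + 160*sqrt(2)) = r^5 - 19*sqrt(2)*r^4 - 4*r^4 + 76*sqrt(2)*r^3 + 204*r^3 - 816*r^2 - 64*sqrt(2)*r^2 - 2560*r + 256*sqrt(2)*r + 10240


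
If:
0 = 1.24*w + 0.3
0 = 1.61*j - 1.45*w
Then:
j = -0.22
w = -0.24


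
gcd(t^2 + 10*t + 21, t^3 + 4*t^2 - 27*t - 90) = t + 3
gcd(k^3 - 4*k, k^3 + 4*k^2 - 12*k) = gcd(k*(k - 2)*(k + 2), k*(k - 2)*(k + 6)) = k^2 - 2*k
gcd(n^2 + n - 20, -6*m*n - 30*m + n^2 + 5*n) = n + 5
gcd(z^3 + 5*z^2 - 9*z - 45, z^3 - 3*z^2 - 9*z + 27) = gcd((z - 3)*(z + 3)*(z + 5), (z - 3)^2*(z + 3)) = z^2 - 9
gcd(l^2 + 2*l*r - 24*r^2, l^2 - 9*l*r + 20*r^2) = -l + 4*r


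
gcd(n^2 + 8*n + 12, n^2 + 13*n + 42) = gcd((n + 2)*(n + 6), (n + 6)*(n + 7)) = n + 6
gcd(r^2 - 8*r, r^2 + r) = r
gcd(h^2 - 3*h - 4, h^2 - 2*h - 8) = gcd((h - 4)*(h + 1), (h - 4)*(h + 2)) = h - 4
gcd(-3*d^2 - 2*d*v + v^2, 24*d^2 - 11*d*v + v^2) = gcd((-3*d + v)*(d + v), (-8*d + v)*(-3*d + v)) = -3*d + v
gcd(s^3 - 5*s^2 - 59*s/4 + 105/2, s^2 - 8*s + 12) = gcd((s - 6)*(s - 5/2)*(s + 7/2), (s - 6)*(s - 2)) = s - 6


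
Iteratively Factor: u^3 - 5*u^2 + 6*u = (u)*(u^2 - 5*u + 6) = u*(u - 2)*(u - 3)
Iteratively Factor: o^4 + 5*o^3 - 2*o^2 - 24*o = (o)*(o^3 + 5*o^2 - 2*o - 24) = o*(o + 4)*(o^2 + o - 6) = o*(o + 3)*(o + 4)*(o - 2)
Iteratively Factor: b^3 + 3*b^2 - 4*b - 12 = (b + 2)*(b^2 + b - 6) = (b + 2)*(b + 3)*(b - 2)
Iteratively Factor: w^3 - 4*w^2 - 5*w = (w - 5)*(w^2 + w) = (w - 5)*(w + 1)*(w)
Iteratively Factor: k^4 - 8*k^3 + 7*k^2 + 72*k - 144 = (k - 3)*(k^3 - 5*k^2 - 8*k + 48) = (k - 4)*(k - 3)*(k^2 - k - 12) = (k - 4)^2*(k - 3)*(k + 3)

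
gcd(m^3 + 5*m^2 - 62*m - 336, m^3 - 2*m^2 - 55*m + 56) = m^2 - m - 56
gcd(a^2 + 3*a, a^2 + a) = a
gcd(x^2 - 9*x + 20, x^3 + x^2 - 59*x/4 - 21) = x - 4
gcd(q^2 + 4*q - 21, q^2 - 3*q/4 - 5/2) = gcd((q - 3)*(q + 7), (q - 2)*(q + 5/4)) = 1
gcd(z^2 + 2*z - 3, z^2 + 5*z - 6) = z - 1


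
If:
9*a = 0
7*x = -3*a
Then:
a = 0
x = 0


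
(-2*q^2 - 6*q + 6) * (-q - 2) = 2*q^3 + 10*q^2 + 6*q - 12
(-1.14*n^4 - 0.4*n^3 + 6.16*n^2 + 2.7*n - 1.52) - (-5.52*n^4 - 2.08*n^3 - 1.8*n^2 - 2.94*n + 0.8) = 4.38*n^4 + 1.68*n^3 + 7.96*n^2 + 5.64*n - 2.32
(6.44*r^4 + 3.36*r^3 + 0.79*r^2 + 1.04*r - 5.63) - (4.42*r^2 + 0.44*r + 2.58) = 6.44*r^4 + 3.36*r^3 - 3.63*r^2 + 0.6*r - 8.21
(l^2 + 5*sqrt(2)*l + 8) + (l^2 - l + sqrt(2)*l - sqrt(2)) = 2*l^2 - l + 6*sqrt(2)*l - sqrt(2) + 8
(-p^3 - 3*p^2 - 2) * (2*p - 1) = -2*p^4 - 5*p^3 + 3*p^2 - 4*p + 2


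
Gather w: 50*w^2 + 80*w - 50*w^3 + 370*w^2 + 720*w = -50*w^3 + 420*w^2 + 800*w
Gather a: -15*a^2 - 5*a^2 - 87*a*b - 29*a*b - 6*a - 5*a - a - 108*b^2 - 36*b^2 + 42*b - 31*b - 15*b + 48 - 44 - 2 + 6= -20*a^2 + a*(-116*b - 12) - 144*b^2 - 4*b + 8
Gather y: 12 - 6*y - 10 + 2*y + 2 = 4 - 4*y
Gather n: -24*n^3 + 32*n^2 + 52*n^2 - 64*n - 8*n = -24*n^3 + 84*n^2 - 72*n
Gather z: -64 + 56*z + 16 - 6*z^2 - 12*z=-6*z^2 + 44*z - 48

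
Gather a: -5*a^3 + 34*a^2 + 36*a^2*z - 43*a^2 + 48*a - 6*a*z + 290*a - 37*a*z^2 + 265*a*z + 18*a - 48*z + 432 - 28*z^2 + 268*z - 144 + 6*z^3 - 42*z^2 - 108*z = -5*a^3 + a^2*(36*z - 9) + a*(-37*z^2 + 259*z + 356) + 6*z^3 - 70*z^2 + 112*z + 288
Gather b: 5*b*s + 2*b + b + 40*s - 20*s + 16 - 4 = b*(5*s + 3) + 20*s + 12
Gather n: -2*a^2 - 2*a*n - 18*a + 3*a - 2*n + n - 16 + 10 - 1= -2*a^2 - 15*a + n*(-2*a - 1) - 7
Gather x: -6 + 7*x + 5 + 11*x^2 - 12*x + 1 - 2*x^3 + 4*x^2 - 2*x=-2*x^3 + 15*x^2 - 7*x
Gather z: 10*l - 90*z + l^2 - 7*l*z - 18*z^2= l^2 + 10*l - 18*z^2 + z*(-7*l - 90)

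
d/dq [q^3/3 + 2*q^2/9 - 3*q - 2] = q^2 + 4*q/9 - 3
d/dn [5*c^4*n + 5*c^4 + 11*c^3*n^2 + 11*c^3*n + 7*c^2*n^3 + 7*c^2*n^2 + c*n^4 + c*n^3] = c*(5*c^3 + 22*c^2*n + 11*c^2 + 21*c*n^2 + 14*c*n + 4*n^3 + 3*n^2)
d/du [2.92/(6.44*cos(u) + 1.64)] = 18.8048*sin(u)/(6.44*cos(u) + 1.64)^2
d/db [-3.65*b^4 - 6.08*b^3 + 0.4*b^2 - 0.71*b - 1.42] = -14.6*b^3 - 18.24*b^2 + 0.8*b - 0.71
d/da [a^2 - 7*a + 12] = 2*a - 7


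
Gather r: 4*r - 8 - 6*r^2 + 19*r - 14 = -6*r^2 + 23*r - 22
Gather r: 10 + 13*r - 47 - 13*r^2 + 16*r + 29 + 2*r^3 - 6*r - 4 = 2*r^3 - 13*r^2 + 23*r - 12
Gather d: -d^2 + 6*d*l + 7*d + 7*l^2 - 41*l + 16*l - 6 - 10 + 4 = -d^2 + d*(6*l + 7) + 7*l^2 - 25*l - 12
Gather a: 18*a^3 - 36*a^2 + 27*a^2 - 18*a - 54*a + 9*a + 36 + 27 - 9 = 18*a^3 - 9*a^2 - 63*a + 54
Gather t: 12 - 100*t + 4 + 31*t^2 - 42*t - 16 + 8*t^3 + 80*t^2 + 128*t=8*t^3 + 111*t^2 - 14*t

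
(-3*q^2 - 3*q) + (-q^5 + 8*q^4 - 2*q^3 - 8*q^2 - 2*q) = -q^5 + 8*q^4 - 2*q^3 - 11*q^2 - 5*q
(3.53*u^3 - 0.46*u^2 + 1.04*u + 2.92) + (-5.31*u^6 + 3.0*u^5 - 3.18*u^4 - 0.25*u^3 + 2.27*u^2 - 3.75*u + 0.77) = -5.31*u^6 + 3.0*u^5 - 3.18*u^4 + 3.28*u^3 + 1.81*u^2 - 2.71*u + 3.69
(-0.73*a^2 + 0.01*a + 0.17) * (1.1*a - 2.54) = -0.803*a^3 + 1.8652*a^2 + 0.1616*a - 0.4318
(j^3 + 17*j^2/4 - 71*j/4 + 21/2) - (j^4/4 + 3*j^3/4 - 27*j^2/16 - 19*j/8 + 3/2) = -j^4/4 + j^3/4 + 95*j^2/16 - 123*j/8 + 9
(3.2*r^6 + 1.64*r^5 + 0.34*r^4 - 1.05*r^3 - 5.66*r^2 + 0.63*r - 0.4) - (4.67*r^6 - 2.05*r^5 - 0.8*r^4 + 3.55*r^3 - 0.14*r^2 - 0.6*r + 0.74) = -1.47*r^6 + 3.69*r^5 + 1.14*r^4 - 4.6*r^3 - 5.52*r^2 + 1.23*r - 1.14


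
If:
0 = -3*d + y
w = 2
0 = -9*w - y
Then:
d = -6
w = 2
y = -18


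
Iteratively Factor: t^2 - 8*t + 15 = (t - 3)*(t - 5)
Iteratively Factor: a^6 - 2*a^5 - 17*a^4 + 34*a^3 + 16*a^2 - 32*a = (a + 1)*(a^5 - 3*a^4 - 14*a^3 + 48*a^2 - 32*a) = (a - 2)*(a + 1)*(a^4 - a^3 - 16*a^2 + 16*a) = a*(a - 2)*(a + 1)*(a^3 - a^2 - 16*a + 16) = a*(a - 4)*(a - 2)*(a + 1)*(a^2 + 3*a - 4) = a*(a - 4)*(a - 2)*(a + 1)*(a + 4)*(a - 1)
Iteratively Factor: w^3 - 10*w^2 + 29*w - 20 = (w - 5)*(w^2 - 5*w + 4) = (w - 5)*(w - 1)*(w - 4)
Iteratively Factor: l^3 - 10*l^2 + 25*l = (l)*(l^2 - 10*l + 25) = l*(l - 5)*(l - 5)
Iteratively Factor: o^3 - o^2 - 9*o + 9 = (o + 3)*(o^2 - 4*o + 3) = (o - 3)*(o + 3)*(o - 1)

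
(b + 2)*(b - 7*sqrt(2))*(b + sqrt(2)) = b^3 - 6*sqrt(2)*b^2 + 2*b^2 - 12*sqrt(2)*b - 14*b - 28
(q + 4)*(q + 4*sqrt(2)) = q^2 + 4*q + 4*sqrt(2)*q + 16*sqrt(2)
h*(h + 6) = h^2 + 6*h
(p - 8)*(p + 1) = p^2 - 7*p - 8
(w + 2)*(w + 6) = w^2 + 8*w + 12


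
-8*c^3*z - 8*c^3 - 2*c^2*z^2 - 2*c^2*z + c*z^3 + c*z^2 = (-4*c + z)*(2*c + z)*(c*z + c)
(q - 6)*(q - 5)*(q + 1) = q^3 - 10*q^2 + 19*q + 30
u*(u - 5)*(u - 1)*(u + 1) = u^4 - 5*u^3 - u^2 + 5*u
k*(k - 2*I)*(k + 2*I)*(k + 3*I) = k^4 + 3*I*k^3 + 4*k^2 + 12*I*k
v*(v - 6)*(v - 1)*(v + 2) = v^4 - 5*v^3 - 8*v^2 + 12*v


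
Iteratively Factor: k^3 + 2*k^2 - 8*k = (k)*(k^2 + 2*k - 8) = k*(k - 2)*(k + 4)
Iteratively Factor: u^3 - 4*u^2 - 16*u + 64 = (u + 4)*(u^2 - 8*u + 16) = (u - 4)*(u + 4)*(u - 4)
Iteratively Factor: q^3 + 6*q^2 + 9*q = (q)*(q^2 + 6*q + 9) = q*(q + 3)*(q + 3)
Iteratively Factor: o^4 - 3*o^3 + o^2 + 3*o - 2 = (o - 1)*(o^3 - 2*o^2 - o + 2) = (o - 1)*(o + 1)*(o^2 - 3*o + 2) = (o - 2)*(o - 1)*(o + 1)*(o - 1)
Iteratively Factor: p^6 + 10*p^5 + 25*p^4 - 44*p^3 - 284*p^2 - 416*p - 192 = (p + 1)*(p^5 + 9*p^4 + 16*p^3 - 60*p^2 - 224*p - 192) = (p - 3)*(p + 1)*(p^4 + 12*p^3 + 52*p^2 + 96*p + 64) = (p - 3)*(p + 1)*(p + 2)*(p^3 + 10*p^2 + 32*p + 32) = (p - 3)*(p + 1)*(p + 2)^2*(p^2 + 8*p + 16) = (p - 3)*(p + 1)*(p + 2)^2*(p + 4)*(p + 4)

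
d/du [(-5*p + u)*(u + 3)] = -5*p + 2*u + 3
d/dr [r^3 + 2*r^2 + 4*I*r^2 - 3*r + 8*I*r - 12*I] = 3*r^2 + r*(4 + 8*I) - 3 + 8*I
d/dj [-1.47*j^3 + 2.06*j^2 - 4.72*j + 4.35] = -4.41*j^2 + 4.12*j - 4.72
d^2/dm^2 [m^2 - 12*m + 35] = 2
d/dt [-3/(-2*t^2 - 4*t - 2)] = 3*(-t - 1)/(t^2 + 2*t + 1)^2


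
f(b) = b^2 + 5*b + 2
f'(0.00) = 5.00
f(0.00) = 2.00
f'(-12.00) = -19.00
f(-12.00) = 86.00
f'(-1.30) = 2.40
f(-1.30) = -2.81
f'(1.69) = 8.38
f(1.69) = 13.31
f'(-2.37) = 0.26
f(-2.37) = -4.23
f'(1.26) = 7.52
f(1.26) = 9.89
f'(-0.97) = 3.06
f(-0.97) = -1.91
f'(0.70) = 6.40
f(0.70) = 5.99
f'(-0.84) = 3.32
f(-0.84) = -1.49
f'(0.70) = 6.40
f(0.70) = 5.99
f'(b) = 2*b + 5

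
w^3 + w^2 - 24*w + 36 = (w - 3)*(w - 2)*(w + 6)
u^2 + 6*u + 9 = (u + 3)^2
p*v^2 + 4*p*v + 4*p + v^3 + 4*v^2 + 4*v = (p + v)*(v + 2)^2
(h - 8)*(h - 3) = h^2 - 11*h + 24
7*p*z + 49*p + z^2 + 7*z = (7*p + z)*(z + 7)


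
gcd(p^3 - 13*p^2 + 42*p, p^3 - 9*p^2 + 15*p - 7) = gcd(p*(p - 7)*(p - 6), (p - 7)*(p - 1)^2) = p - 7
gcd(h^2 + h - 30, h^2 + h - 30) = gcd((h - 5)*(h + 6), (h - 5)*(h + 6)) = h^2 + h - 30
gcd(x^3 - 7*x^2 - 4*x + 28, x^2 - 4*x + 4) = x - 2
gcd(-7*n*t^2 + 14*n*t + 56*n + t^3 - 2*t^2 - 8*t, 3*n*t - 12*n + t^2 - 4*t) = t - 4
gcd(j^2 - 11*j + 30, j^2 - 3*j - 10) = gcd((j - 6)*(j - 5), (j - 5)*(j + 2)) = j - 5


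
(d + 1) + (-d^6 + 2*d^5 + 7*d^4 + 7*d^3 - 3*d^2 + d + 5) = -d^6 + 2*d^5 + 7*d^4 + 7*d^3 - 3*d^2 + 2*d + 6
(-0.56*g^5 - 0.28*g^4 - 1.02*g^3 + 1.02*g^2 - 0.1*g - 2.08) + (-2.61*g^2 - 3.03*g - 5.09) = -0.56*g^5 - 0.28*g^4 - 1.02*g^3 - 1.59*g^2 - 3.13*g - 7.17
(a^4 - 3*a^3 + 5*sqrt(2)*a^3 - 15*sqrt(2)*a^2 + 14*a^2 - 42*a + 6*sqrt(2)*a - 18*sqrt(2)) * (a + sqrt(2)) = a^5 - 3*a^4 + 6*sqrt(2)*a^4 - 18*sqrt(2)*a^3 + 24*a^3 - 72*a^2 + 20*sqrt(2)*a^2 - 60*sqrt(2)*a + 12*a - 36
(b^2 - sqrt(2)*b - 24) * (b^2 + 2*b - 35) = b^4 - sqrt(2)*b^3 + 2*b^3 - 59*b^2 - 2*sqrt(2)*b^2 - 48*b + 35*sqrt(2)*b + 840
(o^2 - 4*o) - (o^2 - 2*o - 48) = 48 - 2*o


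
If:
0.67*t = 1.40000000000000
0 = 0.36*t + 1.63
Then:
No Solution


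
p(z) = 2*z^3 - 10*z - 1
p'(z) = 6*z^2 - 10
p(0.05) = -1.50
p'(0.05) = -9.98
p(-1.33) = 7.59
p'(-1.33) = 0.61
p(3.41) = 44.20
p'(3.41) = 59.77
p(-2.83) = -18.03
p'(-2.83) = 38.05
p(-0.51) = 3.83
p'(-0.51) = -8.44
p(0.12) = -2.20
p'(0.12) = -9.91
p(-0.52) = 3.92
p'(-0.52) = -8.38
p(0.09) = -1.90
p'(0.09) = -9.95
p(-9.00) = -1369.00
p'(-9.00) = 476.00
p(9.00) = 1367.00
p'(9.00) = 476.00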